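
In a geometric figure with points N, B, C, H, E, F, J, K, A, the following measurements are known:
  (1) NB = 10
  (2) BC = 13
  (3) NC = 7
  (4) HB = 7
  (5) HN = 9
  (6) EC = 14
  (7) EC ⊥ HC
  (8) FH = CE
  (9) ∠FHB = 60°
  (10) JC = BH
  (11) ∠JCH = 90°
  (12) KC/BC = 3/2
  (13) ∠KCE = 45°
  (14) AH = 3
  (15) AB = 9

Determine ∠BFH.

From the given relations: FH = CE = 14.
Step 1: By the law of cosines on triangle FHB: FB² = 14² + 7² − 2·14·7·cos(60°) = 147, so FB = 7·√3.
Step 2: By the inverse law of cosines on triangle BFH: cos(∠BFH) = ((7·√3)² + 14² − 7²) / (2·7·√3·14) = 294/339.48 = 0.866, so ∠BFH = 30°.

Therefore, the measure of angle ∠BFH = 30°.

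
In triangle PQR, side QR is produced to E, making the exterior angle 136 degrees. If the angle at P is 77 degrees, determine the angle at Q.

By the exterior angle theorem: exterior angle = sum of remote interior angles.
136 = 77 + angle Q
angle Q = 136 - 77 = 59 degrees

59 degrees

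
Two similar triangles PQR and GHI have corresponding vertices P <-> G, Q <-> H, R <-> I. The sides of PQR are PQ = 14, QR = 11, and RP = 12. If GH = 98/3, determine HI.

Since the triangles are similar, the ratio of corresponding sides is constant.
Scale factor k = GH / PQ = 98/3 / 14 = 7/3
HI = k * QR = 7/3 * 11 = 77/3

77/3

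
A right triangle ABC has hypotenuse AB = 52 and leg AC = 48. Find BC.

By the Pythagorean theorem: BC^2 = AB^2 - AC^2
BC^2 = 52^2 - 48^2 = 2704 - 2304 = 400
BC = sqrt(400) = 20

20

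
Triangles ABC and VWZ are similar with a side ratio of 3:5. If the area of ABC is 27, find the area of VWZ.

For similar figures, the area ratio equals the square of the side ratio.
Side ratio (ABC to VWZ) = 3:5, so area ratio = 3^2:5^2 = 9:25.
If the area of ABC is 27, then the area of VWZ = 27 * (25/9) = 75.

75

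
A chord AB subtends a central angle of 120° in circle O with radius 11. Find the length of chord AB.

Chord length = 2r sin(θ/2)
= 2 × 11 × sin(120°/2)
= 2 × 11 × sin(60°)
= 11*sqrt(3)

11*sqrt(3)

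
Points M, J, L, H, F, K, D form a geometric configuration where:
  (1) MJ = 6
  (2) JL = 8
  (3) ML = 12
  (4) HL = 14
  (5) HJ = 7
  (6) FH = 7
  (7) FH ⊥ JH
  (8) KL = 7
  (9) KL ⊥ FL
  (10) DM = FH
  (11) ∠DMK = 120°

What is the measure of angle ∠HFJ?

Step 1: By the law of cosines on triangle FHJ: FJ² = 7² + 7² − 2·7·7·cos(90°) = 98, so FJ = 7·√2.
Step 2: By the inverse law of cosines on triangle HFJ: cos(∠HFJ) = (7² + (7·√2)² − 7²) / (2·7·7·√2) = 98/138.59 = 0.7071, so ∠HFJ = 45°.

Therefore, the measure of angle ∠HFJ = 45°.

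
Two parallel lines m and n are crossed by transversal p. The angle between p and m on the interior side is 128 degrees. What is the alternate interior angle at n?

Alternate interior angles formed by parallel lines and a transversal are equal.
The given angle is 128 degrees.
The alternate interior angle = 128 degrees.

128 degrees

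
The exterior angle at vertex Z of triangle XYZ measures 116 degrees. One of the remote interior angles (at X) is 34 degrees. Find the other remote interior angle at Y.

The exterior angle theorem states that an exterior angle equals the sum of the two non-adjacent interior angles.
So 116 = 34 + angle Y, which gives angle Y = 116 - 34 = 82 degrees.

82 degrees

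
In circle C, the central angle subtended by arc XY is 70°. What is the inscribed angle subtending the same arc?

An inscribed angle intercepts an arc from a point on the circle, while the central angle intercepts the same arc from the center.
The inscribed angle is always half the central angle: 70° / 2 = 35°.

35°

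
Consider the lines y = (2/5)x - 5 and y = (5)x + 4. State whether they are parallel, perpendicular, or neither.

Slope of line 1: m1 = 2/5
Slope of line 2: m2 = 5
m1 != m2 (2/5 != 5), so not parallel.
m1 * m2 = (2/5) * (5) = 2 != -1, so not perpendicular.
The lines are neither parallel nor perpendicular.

Neither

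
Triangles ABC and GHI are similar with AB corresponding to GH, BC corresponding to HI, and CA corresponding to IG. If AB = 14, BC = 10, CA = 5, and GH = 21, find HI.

Since the triangles are similar, the ratio of corresponding sides is constant.
Scale factor k = GH / AB = 21 / 14 = 3/2
HI = k * BC = 3/2 * 10 = 15

15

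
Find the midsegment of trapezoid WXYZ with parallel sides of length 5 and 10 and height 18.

The midsegment (median) of a trapezoid connects the midpoints of the non-parallel sides.
Its length is the average of the two bases: (5 + 10) / 2 = 15/2.

15/2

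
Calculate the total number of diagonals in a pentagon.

Each of the 5 vertices connects to 2 non-adjacent vertices via diagonals.
Total connections = 5 × 2 = 10, but each diagonal is counted twice.
Number of diagonals = 10 / 2 = 5.

5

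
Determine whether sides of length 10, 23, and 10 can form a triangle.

No.
The triangle inequality is violated: 10 + 10 = 20 ≤ 23.
These lengths cannot form a triangle.

No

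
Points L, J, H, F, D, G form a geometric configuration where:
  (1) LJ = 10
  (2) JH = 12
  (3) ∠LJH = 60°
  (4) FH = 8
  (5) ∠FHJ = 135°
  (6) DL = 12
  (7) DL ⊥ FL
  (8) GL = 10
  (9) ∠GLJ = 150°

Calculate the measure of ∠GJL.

Step 1: By the law of cosines on triangle JLG: JG² = 10² + 10² − 2·10·10·cos(150°) = 373.21, so JG ≈ 19.32.
Step 2: By the inverse law of cosines on triangle GJL: cos(∠GJL) = (19.32² + 10² − 10²) / (2·19.32·10) = 373.21/386.37 = 0.9659, so ∠GJL = 15°.

Therefore, the measure of angle ∠GJL = 15°.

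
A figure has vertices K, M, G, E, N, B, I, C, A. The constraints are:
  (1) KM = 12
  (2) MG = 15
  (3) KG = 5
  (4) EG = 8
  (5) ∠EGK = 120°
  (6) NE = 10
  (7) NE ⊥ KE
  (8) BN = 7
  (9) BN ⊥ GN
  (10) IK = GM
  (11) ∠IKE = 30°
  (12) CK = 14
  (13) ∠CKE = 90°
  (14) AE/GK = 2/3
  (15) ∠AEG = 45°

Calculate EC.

Step 1: By the law of cosines on triangle EGK: EK² = 8² + 5² − 2·8·5·cos(120°) = 129, so EK = √129.
Step 2: By the law of cosines on triangle EKC: EC² = √129² + 14² − 2·√129·14·cos(90°) = 325, so EC = 5·√13.

Therefore, the length of EC = 5·√13.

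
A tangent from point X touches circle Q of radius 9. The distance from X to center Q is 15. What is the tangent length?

tangent = √(d² - r²) = √(15² - 9²) = √(225 - 81) = √144 = 12

12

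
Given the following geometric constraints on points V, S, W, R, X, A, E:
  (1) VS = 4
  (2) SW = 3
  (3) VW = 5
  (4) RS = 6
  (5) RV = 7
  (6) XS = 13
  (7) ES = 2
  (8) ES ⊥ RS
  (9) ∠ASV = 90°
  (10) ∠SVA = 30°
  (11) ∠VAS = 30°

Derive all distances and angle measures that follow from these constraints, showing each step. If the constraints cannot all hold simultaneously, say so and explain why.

These constraints are not satisfiable: (9), (10) and (11) are the three interior angles of triangle ASV, which must sum to 180°, but 90° + 30° + 30° = 150°. No planar figure meets all of them, so nothing further can be derived.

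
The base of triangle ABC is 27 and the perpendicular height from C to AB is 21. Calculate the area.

Area = (1/2)(27)(21) = 567/2

567/2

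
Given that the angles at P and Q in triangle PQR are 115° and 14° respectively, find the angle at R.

Let angle R = x. Then 115 + 14 + x = 180.
x = 180 - 129 = 51 degrees.

51 degrees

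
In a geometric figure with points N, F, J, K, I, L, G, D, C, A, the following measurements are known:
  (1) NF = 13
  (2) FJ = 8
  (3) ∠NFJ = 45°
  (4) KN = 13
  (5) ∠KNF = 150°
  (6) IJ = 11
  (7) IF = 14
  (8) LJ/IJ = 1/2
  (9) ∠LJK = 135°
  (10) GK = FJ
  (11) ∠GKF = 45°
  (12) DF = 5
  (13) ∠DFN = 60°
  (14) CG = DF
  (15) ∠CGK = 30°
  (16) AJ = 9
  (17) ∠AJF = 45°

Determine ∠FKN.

Step 1: By the law of cosines on triangle KNF: KF² = 13² + 13² − 2·13·13·cos(150°) = 630.72, so KF ≈ 25.11.
Step 2: By the inverse law of cosines on triangle FKN: cos(∠FKN) = (25.11² + 13² − 13²) / (2·25.11·13) = 630.72/652.97 = 0.9659, so ∠FKN = 15°.

Therefore, the measure of angle ∠FKN = 15°.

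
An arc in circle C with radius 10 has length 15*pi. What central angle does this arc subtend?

The full circumference is 2πr = 20*pi.
The arc is 15*pi / 20*pi = 3/4 of the full circle.
So the central angle = 3/4 × 360° = 270°.

270°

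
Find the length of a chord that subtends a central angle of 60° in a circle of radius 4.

Chord = 2(4) sin(30°) = 4

4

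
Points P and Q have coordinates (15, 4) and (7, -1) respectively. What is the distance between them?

The horizontal distance is |7 - 15| = 8 and the vertical distance is |-1 - 4| = 5.
By the Pythagorean theorem, d = sqrt(8^2 + 5^2) = sqrt(89).

sqrt(89)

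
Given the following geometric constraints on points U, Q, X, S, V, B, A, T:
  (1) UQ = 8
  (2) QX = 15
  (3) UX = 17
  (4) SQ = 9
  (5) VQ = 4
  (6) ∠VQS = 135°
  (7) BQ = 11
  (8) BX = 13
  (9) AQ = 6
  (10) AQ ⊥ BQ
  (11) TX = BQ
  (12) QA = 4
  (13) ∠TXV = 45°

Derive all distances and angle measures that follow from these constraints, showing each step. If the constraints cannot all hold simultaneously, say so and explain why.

These constraints are not satisfiable: (9) AQ = 6 and (12) QA = 4 assign two different lengths to the same segment. No planar figure meets all of them, so nothing further can be derived.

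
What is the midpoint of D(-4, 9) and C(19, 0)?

The midpoint is the average of the coordinates:
x: (-4 + 19)/2 = 15/2
y: (9 + 0)/2 = 9/2
Midpoint = (15/2, 9/2)

(15/2, 9/2)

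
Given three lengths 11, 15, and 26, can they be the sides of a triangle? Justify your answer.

Check the triangle inequality: 11 + 15 = 26 ≤ 26.
Since the sum of two sides does not exceed the third, no triangle can be formed.

No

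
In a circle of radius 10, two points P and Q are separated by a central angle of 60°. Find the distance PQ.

Chord length = 2r sin(θ/2)
= 2 × 10 × sin(60°/2)
= 2 × 10 × sin(30°)
= 10

10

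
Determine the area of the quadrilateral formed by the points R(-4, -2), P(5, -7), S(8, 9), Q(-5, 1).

Shoelace: sum of cross terms = 206, Area = (1/2)|206| = 103

103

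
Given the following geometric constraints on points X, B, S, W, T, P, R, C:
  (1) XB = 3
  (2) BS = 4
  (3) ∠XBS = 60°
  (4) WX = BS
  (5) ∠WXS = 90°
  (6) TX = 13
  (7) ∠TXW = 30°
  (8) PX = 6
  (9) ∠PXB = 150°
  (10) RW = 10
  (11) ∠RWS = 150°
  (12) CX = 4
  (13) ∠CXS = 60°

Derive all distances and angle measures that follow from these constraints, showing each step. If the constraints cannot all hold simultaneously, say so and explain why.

The constraints are consistent.

From the given relations:
  WX = BS = 4

Step 1: From XB = 3, BS = 4, and ∠XBS = 60°, by the law of cosines:
  XS² = XB² + BS² - 2·XB·BS·cos(60°) = 9 + 16 - 12 = 13
  XS = √13

Step 2: From BX = 3, XP = 6, and ∠BXP = 150°, by the law of cosines:
  BP² = BX² + XP² - 2·BX·XP·cos(150°) = 9 + 36 + 31.18 = 76.18
  BP ≈ 8.73

Step 3: From WX = 4, XT = 13, and ∠WXT = 30°, by the law of cosines:
  WT² = WX² + XT² - 2·WX·XT·cos(30°) = 16 + 169 - 90.07 = 94.93
  WT ≈ 9.74

Step 4: From SX = √13, XW = 4, and ∠SXW = 90°, by the law of cosines:
  SW² = SX² + XW² - 2·SX·XW·cos(90°) = 13 + 16 - 0 = 29
  SW = √29

Step 5: From SX = √13, XC = 4, and ∠SXC = 60°, by the law of cosines:
  SC² = SX² + XC² - 2·SX·XC·cos(60°) = 13 + 16 - 14.42 = 14.58
  SC ≈ 3.82

Step 6: From XB = 3, XS = √13, BS = 4, by the inverse law of cosines:
  cos(∠BXS) = (XB² + XS² - BS²) / (2·XB·XS)
  ∠BXS = 73.9°

Step 7: From BP = 8.73, BX = 3, PX = 6, by the inverse law of cosines:
  cos(∠PBX) = (BP² + BX² - PX²) / (2·BP·BX)
  ∠PBX = 20.1°

Step 8: From SB = 4, SX = √13, BX = 3, by the inverse law of cosines:
  cos(∠BSX) = (SB² + SX² - BX²) / (2·SB·SX)
  ∠BSX = 46.1°

Step 9: From WT = 9.74, WX = 4, TX = 13, by the inverse law of cosines:
  cos(∠TWX) = (WT² + WX² - TX²) / (2·WT·WX)
  ∠TWX = 138.15°

Step 10: From TW = 9.74, TX = 13, WX = 4, by the inverse law of cosines:
  cos(∠WTX) = (TW² + TX² - WX²) / (2·TW·TX)
  ∠WTX = 11.85°

Step 11: From PB = 8.73, PX = 6, BX = 3, by the inverse law of cosines:
  cos(∠BPX) = (PB² + PX² - BX²) / (2·PB·PX)
  ∠BPX = 9.9°

Step 12: From SW = √29, WR = 10, and ∠SWR = 150°, by the law of cosines:
  SR² = SW² + WR² - 2·SW·WR·cos(150°) = 29 + 100 + 93.27 = 222.3
  SR ≈ 14.91

Step 13: From SC = 3.82, SX = √13, CX = 4, by the inverse law of cosines:
  cos(∠CSX) = (SC² + SX² - CX²) / (2·SC·SX)
  ∠CSX = 65.13°

Step 14: From SW = √29, SX = √13, WX = 4, by the inverse law of cosines:
  cos(∠WSX) = (SW² + SX² - WX²) / (2·SW·SX)
  ∠WSX = 47.97°

Step 15: From WS = √29, WX = 4, SX = √13, by the inverse law of cosines:
  cos(∠SWX) = (WS² + WX² - SX²) / (2·WS·WX)
  ∠SWX = 42.03°

Step 16: From CS = 3.82, CX = 4, SX = √13, by the inverse law of cosines:
  cos(∠SCX) = (CS² + CX² - SX²) / (2·CS·CX)
  ∠SCX = 54.87°

Step 17: From SR = 14.91, SW = √29, RW = 10, by the inverse law of cosines:
  cos(∠RSW) = (SR² + SW² - RW²) / (2·SR·SW)
  ∠RSW = 19.6°

Step 18: From RS = 14.91, RW = 10, SW = √29, by the inverse law of cosines:
  cos(∠SRW) = (RS² + RW² - SW²) / (2·RS·RW)
  ∠SRW = 10.4°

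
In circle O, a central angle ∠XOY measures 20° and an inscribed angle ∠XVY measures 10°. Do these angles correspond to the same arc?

By the inscribed angle theorem, if both angles subtend the same arc, the inscribed angle must be half the central angle.
Half of 20° = 10°, which equals the given inscribed angle of 10°.
Therefore, yes, they correspond to the same arc.

Yes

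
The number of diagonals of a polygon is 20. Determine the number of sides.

Using d = n(n - 3)/2, we solve 20 = n(n - 3)/2.
So n(n - 3) = 40.
Testing n = 8: 8 * 5 = 40 = 40. Correct.
The polygon has 8 sides.

8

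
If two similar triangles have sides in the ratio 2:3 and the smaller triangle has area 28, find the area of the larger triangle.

The ratio of areas of similar triangles = (side ratio)^2.
Side ratio = 2:3, so area ratio = 4:9.
Area of the larger triangle / Area of the smaller triangle = 9/4
Area of the larger triangle = 28 * 9/4 = 63

63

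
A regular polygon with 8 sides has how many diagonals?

Total line segments between 8 vertices = C(8,2) = 28.
Subtract the 8 sides: 28 - 8 = 20 diagonals.

20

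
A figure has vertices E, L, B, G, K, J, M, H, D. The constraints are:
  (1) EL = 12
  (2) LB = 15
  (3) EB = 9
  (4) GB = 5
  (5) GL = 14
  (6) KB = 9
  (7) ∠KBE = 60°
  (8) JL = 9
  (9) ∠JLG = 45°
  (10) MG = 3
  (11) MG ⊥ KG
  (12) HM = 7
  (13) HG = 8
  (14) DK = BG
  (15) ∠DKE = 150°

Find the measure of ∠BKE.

Step 1: By the law of cosines on triangle KBE: KE² = 9² + 9² − 2·9·9·cos(60°) = 81, so KE = 9.
Step 2: By the inverse law of cosines on triangle BKE: cos(∠BKE) = (9² + 9² − 9²) / (2·9·9) = 81/162 = 0.5, so ∠BKE = 60°.

Therefore, the measure of angle ∠BKE = 60°.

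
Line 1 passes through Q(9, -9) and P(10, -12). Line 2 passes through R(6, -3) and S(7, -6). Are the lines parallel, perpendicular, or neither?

Slope of line 1: m1 = (-12 - -9)/(10 - 9) = -3/1 = -3
Slope of line 2: m2 = (-6 - -3)/(7 - 6) = -3/1 = -3
Two lines are parallel if and only if they have equal slopes (or both are vertical).
Here m1 = m2 = -3, confirming the lines are parallel.

Parallel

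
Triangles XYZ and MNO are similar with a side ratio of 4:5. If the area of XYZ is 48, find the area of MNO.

The ratio of areas of similar triangles = (side ratio)^2.
Side ratio = 4:5, so area ratio = 16:25.
Area of MNO / Area of XYZ = 25/16
Area of MNO = 48 * 25/16 = 75

75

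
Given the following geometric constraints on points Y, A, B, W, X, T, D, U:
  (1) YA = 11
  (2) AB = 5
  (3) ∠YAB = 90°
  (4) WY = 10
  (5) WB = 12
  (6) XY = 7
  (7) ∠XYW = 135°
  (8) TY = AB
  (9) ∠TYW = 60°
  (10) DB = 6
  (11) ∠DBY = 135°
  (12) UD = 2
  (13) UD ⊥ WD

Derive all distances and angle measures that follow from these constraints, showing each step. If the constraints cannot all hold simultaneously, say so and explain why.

The constraints are consistent.

From the given relations:
  TY = AB = 5

Step 1: From YA = 11, AB = 5, and ∠YAB = 90°, by the law of cosines:
  YB² = YA² + AB² - 2·YA·AB·cos(90°) = 121 + 25 - 0 = 146
  YB = √146

Step 2: From WY = 10, YX = 7, and ∠WYX = 135°, by the law of cosines:
  WX² = WY² + YX² - 2·WY·YX·cos(135°) = 100 + 49 + 98.99 = 248
  WX ≈ 15.75

Step 3: From WY = 10, YT = 5, and ∠WYT = 60°, by the law of cosines:
  WT² = WY² + YT² - 2·WY·YT·cos(60°) = 100 + 25 - 50 = 75
  WT = 5·√3

Step 4: From YB = √146, BD = 6, and ∠YBD = 135°, by the law of cosines:
  YD² = YB² + BD² - 2·YB·BD·cos(135°) = 146 + 36 + 102.5 = 284.5
  YD ≈ 16.87

Step 5: From YA = 11, YB = √146, AB = 5, by the inverse law of cosines:
  cos(∠AYB) = (YA² + YB² - AB²) / (2·YA·YB)
  ∠AYB = 24.44°

Step 6: From YB = √146, YW = 10, BW = 12, by the inverse law of cosines:
  cos(∠BYW) = (YB² + YW² - BW²) / (2·YB·YW)
  ∠BYW = 65.03°

Step 7: From BA = 5, BY = √146, AY = 11, by the inverse law of cosines:
  cos(∠ABY) = (BA² + BY² - AY²) / (2·BA·BY)
  ∠ABY = 65.56°

Step 8: From BW = 12, BY = √146, WY = 10, by the inverse law of cosines:
  cos(∠WBY) = (BW² + BY² - WY²) / (2·BW·BY)
  ∠WBY = 49.07°

Step 9: From WB = 12, WY = 10, BY = √146, by the inverse law of cosines:
  cos(∠BWY) = (WB² + WY² - BY²) / (2·WB·WY)
  ∠BWY = 65.9°

Step 10: From WT = 5·√3, WY = 10, TY = 5, by the inverse law of cosines:
  cos(∠TWY) = (WT² + WY² - TY²) / (2·WT·WY)
  ∠TWY = 30°

Step 11: From WX = 15.75, WY = 10, XY = 7, by the inverse law of cosines:
  cos(∠XWY) = (WX² + WY² - XY²) / (2·WX·WY)
  ∠XWY = 18.32°

Step 12: From XW = 15.75, XY = 7, WY = 10, by the inverse law of cosines:
  cos(∠WXY) = (XW² + XY² - WY²) / (2·XW·XY)
  ∠WXY = 26.68°

Step 13: From TW = 5·√3, TY = 5, WY = 10, by the inverse law of cosines:
  cos(∠WTY) = (TW² + TY² - WY²) / (2·TW·TY)
  ∠WTY = 90°

Step 14: From YB = √146, YD = 16.87, BD = 6, by the inverse law of cosines:
  cos(∠BYD) = (YB² + YD² - BD²) / (2·YB·YD)
  ∠BYD = 14.57°

Step 15: From DB = 6, DY = 16.87, BY = √146, by the inverse law of cosines:
  cos(∠BDY) = (DB² + DY² - BY²) / (2·DB·DY)
  ∠BDY = 30.43°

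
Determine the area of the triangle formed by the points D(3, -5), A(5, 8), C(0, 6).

Using the Shoelace formula for a triangle:
Area = (1/2)|x0(y1 - y2) + x1(y2 - y0) + x2(y0 - y1)|
Area = (1/2)|3(8 - 6) + 5(6 - -5) + 0(-5 - 8)|
Area = (1/2)|6 + 55 + 0|
Area = (1/2)|61|
Area = (1/2)(61)
Area = 61/2

61/2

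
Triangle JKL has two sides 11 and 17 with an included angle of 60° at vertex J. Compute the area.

Area = (1/2) * JK * JL * sin(J)
Area = (1/2) * 11 * 17 * sin(60°)
Area = (1/2) * 11 * 17 * sqrt(3)/2
Area = 187*sqrt(3)/4

187*sqrt(3)/4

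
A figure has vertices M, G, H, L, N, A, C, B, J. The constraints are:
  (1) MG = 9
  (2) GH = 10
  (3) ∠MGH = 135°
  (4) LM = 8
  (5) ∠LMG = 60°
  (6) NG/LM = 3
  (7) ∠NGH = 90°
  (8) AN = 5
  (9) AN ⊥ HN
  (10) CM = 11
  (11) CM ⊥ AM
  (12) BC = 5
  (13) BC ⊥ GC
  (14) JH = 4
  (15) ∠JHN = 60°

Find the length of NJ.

From the given relations: NG = 3·LM = 3·8 = 24.
Step 1: By the law of cosines on triangle NGH: NH² = 24² + 10² − 2·24·10·cos(90°) = 676, so NH = 26.
Step 2: By the law of cosines on triangle NHJ: NJ² = 26² + 4² − 2·26·4·cos(60°) = 588, so NJ = 14·√3.

Therefore, the length of NJ = 14·√3.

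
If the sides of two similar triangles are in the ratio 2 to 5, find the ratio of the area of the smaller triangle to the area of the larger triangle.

The ratio of areas of similar triangles equals the square of the side ratio.
Side ratio = 2:5
Area ratio = (2/5)^2 = 4/25 = 4:25

4:25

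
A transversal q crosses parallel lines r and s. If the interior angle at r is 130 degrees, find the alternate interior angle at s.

Alternate interior angles lie on opposite sides of the transversal, between the parallel lines.
By the alternate interior angle theorem, they are equal: 130 degrees.

130 degrees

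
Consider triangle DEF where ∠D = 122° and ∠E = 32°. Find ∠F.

By the triangle angle sum property, the three interior angles of any triangle add up to 180°.
We know angle D = 122° and angle E = 32°, so their sum is 154°.
Therefore angle F = 180° - 154° = 26°.

26 degrees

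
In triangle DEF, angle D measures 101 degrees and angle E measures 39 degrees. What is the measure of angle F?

The interior angles sum to 180°: angle F = 180 - 101 - 39 = 40°.
The triangle is obtuse (angles 101°, 39°, 40°).

40 degrees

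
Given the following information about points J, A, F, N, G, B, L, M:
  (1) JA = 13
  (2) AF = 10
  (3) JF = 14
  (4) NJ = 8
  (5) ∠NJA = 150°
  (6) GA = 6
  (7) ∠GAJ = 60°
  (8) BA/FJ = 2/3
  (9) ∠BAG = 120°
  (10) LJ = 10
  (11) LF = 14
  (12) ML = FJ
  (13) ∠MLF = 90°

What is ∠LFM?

From the given relations: ML = FJ = 14.
Step 1: By the law of cosines on triangle FLM: FM² = 14² + 14² − 2·14·14·cos(90°) = 392, so FM = 14·√2.
Step 2: By the inverse law of cosines on triangle LFM: cos(∠LFM) = (14² + (14·√2)² − 14²) / (2·14·14·√2) = 392/554.37 = 0.7071, so ∠LFM = 45°.

Therefore, the measure of angle ∠LFM = 45°.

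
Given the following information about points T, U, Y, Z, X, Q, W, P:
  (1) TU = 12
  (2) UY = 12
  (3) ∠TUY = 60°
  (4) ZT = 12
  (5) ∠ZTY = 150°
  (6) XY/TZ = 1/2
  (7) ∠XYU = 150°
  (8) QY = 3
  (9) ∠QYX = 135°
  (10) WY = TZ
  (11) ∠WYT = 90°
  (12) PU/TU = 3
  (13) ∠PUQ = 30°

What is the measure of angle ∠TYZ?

Step 1: By the law of cosines on triangle YUT: YT² = 12² + 12² − 2·12·12·cos(60°) = 144, so YT = 12.
Step 2: By the law of cosines on triangle YTZ: YZ² = 12² + 12² − 2·12·12·cos(150°) = 537.42, so YZ ≈ 23.18.
Step 3: By the inverse law of cosines on triangle TYZ: cos(∠TYZ) = (12² + 23.18² − 12²) / (2·12·23.18) = 537.42/556.37 = 0.9659, so ∠TYZ = 15°.

Therefore, the measure of angle ∠TYZ = 15°.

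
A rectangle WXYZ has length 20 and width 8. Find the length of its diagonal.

d = sqrt(20^2 + 8^2) = sqrt(464) = 4*sqrt(29)

4*sqrt(29)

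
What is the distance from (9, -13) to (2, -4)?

The horizontal distance is |2 - 9| = 7 and the vertical distance is |-4 - -13| = 9.
By the Pythagorean theorem, d = sqrt(7^2 + 9^2) = sqrt(130).

sqrt(130)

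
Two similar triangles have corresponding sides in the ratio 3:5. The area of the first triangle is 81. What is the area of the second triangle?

For similar figures, the area ratio equals the square of the side ratio.
Side ratio (the first triangle to the second triangle) = 3:5, so area ratio = 3^2:5^2 = 9:25.
If the area of the first triangle is 81, then the area of the second triangle = 81 * (25/9) = 225.

225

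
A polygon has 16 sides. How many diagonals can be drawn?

Each of the 16 vertices connects to 13 non-adjacent vertices via diagonals.
Total connections = 16 × 13 = 208, but each diagonal is counted twice.
Number of diagonals = 208 / 2 = 104.

104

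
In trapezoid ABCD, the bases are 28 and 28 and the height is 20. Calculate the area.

Area = (28 + 28) * 20 / 2 = 1120 / 2 = 560

560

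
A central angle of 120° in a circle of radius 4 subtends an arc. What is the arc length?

Arc length = 2π(4)(1/3) = 8*pi/3

8*pi/3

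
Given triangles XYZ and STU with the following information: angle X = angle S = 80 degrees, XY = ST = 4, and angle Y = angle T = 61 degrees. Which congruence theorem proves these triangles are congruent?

The given information provides:
angle X = angle S = 80 degrees, XY = ST = 4, and angle Y = angle T = 61 degrees
This matches the ASA congruence theorem.
Two pairs of corresponding angles and the included side are equal (Angle-Side-Angle).

ASA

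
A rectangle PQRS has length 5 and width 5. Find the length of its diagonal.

d = sqrt(5^2 + 5^2) = sqrt(50) = 5*sqrt(2)

5*sqrt(2)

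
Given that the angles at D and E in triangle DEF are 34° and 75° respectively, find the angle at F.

By the triangle angle sum property, the three interior angles of any triangle add up to 180°.
We know angle D = 34° and angle E = 75°, so their sum is 109°.
Therefore angle F = 180° - 109° = 71°.

71 degrees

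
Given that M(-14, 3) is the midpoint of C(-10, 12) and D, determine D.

Using the midpoint formula: M = ((x1 + x2)/2, (y1 + y2)/2)
We know M = (-14, 3) and C = (-10, 12)
For x: -14 = (-10 + x2)/2, so x2 = 2*-14 - -10 = -18
For y: 3 = (12 + y2)/2, so y2 = 2*3 - 12 = -6
D = (-18, -6)

(-18, -6)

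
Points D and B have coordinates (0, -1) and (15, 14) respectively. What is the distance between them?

The horizontal distance is |15 - 0| = 15 and the vertical distance is |14 - -1| = 15.
By the Pythagorean theorem, d = sqrt(15^2 + 15^2) = sqrt(450) = 15*sqrt(2).

15*sqrt(2)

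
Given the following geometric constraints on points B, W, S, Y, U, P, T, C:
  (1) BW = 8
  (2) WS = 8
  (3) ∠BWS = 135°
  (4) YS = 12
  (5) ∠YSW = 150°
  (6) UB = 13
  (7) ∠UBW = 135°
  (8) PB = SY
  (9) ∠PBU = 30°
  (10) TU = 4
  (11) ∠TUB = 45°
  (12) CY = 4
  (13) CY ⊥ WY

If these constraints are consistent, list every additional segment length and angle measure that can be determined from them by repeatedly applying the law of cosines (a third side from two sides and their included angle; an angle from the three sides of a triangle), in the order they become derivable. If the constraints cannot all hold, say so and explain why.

The constraints are consistent. Derivable facts, in order:
After 1 step:
- BS ≈ 14.78
- BT ≈ 10.56
- UP ≈ 6.54
- WU ≈ 19.5
- WY ≈ 19.35
After 2 steps:
- WC ≈ 19.76
- ∠BPU = 83.49°
- ∠BSW = 22.5°
- ∠BTU = 119.46°
- ∠BUP = 66.51°
- ∠BUW = 16.87°
- ∠BWU = 28.13°
- ∠SBW = 22.5°
- ∠SWY = 18.07°
- ∠SYW = 11.93°
- ∠TBU = 15.54°
After 3 steps:
- ∠CWY = 11.68°
- ∠WCY = 78.32°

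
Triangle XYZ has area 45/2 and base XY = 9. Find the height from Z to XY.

Area = (1/2) * base * height
height = 2 * Area / base
height = 2 * 45/2 / 9
height = 45 / 9
height = 5

5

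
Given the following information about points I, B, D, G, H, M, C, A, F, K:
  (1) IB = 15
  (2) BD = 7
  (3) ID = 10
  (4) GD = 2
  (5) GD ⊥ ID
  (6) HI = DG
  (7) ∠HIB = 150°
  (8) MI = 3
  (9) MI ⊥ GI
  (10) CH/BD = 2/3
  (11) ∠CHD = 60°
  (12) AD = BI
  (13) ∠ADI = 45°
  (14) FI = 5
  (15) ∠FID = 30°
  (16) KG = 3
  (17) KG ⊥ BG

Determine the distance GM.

Step 1: By the law of cosines on triangle GDI: GI² = 2² + 10² − 2·2·10·cos(90°) = 104, so GI = 2·√26.
Step 2: By the law of cosines on triangle GIM: GM² = (2·√26)² + 3² − 2·2·√26·3·cos(90°) = 113, so GM = √113.

Therefore, the length of GM = √113.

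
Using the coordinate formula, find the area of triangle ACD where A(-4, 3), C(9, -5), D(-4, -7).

Using the Shoelace formula for a triangle:
Area = (1/2)|x0(y1 - y2) + x1(y2 - y0) + x2(y0 - y1)|
Area = (1/2)|-4(-5 - -7) + 9(-7 - 3) + -4(3 - -5)|
Area = (1/2)|-8 + -90 + -32|
Area = (1/2)|-130|
Area = (1/2)(130)
Area = 65

65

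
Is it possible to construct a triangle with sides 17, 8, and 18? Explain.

For three segments to close into a triangle, no single side can be as long as the other two combined.
The longest side is 18, and 8 + 17 = 25 > 18.
A triangle can be formed.

Yes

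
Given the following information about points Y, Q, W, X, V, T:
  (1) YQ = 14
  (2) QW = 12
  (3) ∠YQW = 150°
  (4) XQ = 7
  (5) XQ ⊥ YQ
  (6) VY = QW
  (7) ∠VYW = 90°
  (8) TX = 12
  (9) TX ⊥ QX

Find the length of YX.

Step 1: By the law of cosines on triangle YQX: YX² = 14² + 7² − 2·14·7·cos(90°) = 245, so YX = 7·√5.

Therefore, the length of YX = 7·√5.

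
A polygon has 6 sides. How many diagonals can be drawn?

The number of diagonals in an n-gon is n(n - 3)/2.
For n = 6: 6(6 - 3)/2 = 6 × 3 / 2 = 9.

9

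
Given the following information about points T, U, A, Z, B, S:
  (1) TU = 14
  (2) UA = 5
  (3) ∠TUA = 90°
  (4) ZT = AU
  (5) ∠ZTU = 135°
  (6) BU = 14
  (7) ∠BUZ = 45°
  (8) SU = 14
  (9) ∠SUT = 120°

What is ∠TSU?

Step 1: By the law of cosines on triangle SUT: ST² = 14² + 14² − 2·14·14·cos(120°) = 588, so ST = 14·√3.
Step 2: By the inverse law of cosines on triangle TSU: cos(∠TSU) = ((14·√3)² + 14² − 14²) / (2·14·√3·14) = 588/678.96 = 0.866, so ∠TSU = 30°.

Therefore, the measure of angle ∠TSU = 30°.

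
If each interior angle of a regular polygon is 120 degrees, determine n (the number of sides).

Each interior angle of a regular n-gon is (n - 2) * 180 / n.
Setting this equal to 120:
(n - 2) * 180 / n = 120
Each exterior angle = 180 - 120 = 60 degrees.
Since exterior angles sum to 360: n = 360 / 60 = 6.

6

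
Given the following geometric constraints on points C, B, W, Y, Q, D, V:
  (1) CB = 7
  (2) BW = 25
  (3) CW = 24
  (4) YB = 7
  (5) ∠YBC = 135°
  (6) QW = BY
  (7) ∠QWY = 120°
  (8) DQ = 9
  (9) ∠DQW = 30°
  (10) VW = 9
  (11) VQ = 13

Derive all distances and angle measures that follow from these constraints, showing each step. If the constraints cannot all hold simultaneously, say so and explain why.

The constraints are consistent.

From the given relations:
  QW = BY = 7

Step 1: From CB = 7, BY = 7, and ∠CBY = 135°, by the law of cosines:
  CY² = CB² + BY² - 2·CB·BY·cos(135°) = 49 + 49 + 69.3 = 167.3
  CY ≈ 12.93

Step 2: From WQ = 7, QD = 9, and ∠WQD = 30°, by the law of cosines:
  WD² = WQ² + QD² - 2·WQ·QD·cos(30°) = 49 + 81 - 109.1 = 20.88
  WD ≈ 4.57

Step 3: From CB = 7, CW = 24, BW = 25, by the inverse law of cosines:
  cos(∠BCW) = (CB² + CW² - BW²) / (2·CB·CW)
  ∠BCW = 90°

Step 4: From BC = 7, BW = 25, CW = 24, by the inverse law of cosines:
  cos(∠CBW) = (BC² + BW² - CW²) / (2·BC·BW)
  ∠CBW = 73.74°

Step 5: From WB = 25, WC = 24, BC = 7, by the inverse law of cosines:
  cos(∠BWC) = (WB² + WC² - BC²) / (2·WB·WC)
  ∠BWC = 16.26°

Step 6: From WQ = 7, WV = 9, QV = 13, by the inverse law of cosines:
  cos(∠QWV) = (WQ² + WV² - QV²) / (2·WQ·WV)
  ∠QWV = 108.03°

Step 7: From QV = 13, QW = 7, VW = 9, by the inverse law of cosines:
  cos(∠VQW) = (QV² + QW² - VW²) / (2·QV·QW)
  ∠VQW = 41.17°

Step 8: From VQ = 13, VW = 9, QW = 7, by the inverse law of cosines:
  cos(∠QVW) = (VQ² + VW² - QW²) / (2·VQ·VW)
  ∠QVW = 30.8°

Step 9: From CB = 7, CY = 12.93, BY = 7, by the inverse law of cosines:
  cos(∠BCY) = (CB² + CY² - BY²) / (2·CB·CY)
  ∠BCY = 22.5°

Step 10: From WD = 4.57, WQ = 7, DQ = 9, by the inverse law of cosines:
  cos(∠DWQ) = (WD² + WQ² - DQ²) / (2·WD·WQ)
  ∠DWQ = 100.01°

Step 11: From YB = 7, YC = 12.93, BC = 7, by the inverse law of cosines:
  cos(∠BYC) = (YB² + YC² - BC²) / (2·YB·YC)
  ∠BYC = 22.5°

Step 12: From DQ = 9, DW = 4.57, QW = 7, by the inverse law of cosines:
  cos(∠QDW) = (DQ² + DW² - QW²) / (2·DQ·DW)
  ∠QDW = 49.99°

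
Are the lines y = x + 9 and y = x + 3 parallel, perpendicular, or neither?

Slope of line 1: m1 = 1
Slope of line 2: m2 = 1
m1 = m2, so the lines are parallel.

Parallel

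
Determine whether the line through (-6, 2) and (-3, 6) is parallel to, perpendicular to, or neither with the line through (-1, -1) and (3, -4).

Slope of line 1: m1 = (6 - 2)/(-3 - -6) = 4/3 = 4/3
Slope of line 2: m2 = (-4 - -1)/(3 - -1) = -3/4 = -3/4
Two lines are perpendicular when the product of their slopes is -1 (negative reciprocals).
m1 * m2 = (4/3) * (-3/4) = -1, confirming perpendicularity.

Perpendicular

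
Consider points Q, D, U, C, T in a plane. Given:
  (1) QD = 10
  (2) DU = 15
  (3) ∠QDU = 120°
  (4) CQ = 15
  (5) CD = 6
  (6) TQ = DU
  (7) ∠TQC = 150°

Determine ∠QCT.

From the given relations: TQ = DU = 15.
Step 1: By the law of cosines on triangle CQT: CT² = 15² + 15² − 2·15·15·cos(150°) = 839.71, so CT ≈ 28.98.
Step 2: By the inverse law of cosines on triangle QCT: cos(∠QCT) = (15² + 28.98² − 15²) / (2·15·28.98) = 839.71/869.33 = 0.9659, so ∠QCT = 15°.

Therefore, the measure of angle ∠QCT = 15°.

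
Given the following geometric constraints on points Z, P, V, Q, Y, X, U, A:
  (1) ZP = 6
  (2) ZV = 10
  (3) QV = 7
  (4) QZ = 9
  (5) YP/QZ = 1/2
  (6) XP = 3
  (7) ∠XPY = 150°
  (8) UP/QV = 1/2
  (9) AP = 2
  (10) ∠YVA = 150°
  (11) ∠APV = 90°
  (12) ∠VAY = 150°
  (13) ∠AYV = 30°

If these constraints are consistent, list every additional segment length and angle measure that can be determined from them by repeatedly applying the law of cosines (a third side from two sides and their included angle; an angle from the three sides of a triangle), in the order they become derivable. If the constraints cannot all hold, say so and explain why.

These constraints are not satisfiable: (10), (12) and (13) are the three interior angles of triangle YVA, which must sum to 180°, but 150° + 150° + 30° = 330°. No planar figure meets all of them, so nothing further can be derived.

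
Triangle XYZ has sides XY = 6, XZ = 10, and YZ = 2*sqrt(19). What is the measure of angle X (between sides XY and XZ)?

cos(X) = (6² + 10² - (2*sqrt(19))²) / (2 × 6 × 10) = 1/2, so X = arccos(1/2) = 60°.

60°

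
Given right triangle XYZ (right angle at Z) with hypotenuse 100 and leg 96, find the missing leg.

YZ = sqrt(100^2 - 96^2) = sqrt(784) = 28

28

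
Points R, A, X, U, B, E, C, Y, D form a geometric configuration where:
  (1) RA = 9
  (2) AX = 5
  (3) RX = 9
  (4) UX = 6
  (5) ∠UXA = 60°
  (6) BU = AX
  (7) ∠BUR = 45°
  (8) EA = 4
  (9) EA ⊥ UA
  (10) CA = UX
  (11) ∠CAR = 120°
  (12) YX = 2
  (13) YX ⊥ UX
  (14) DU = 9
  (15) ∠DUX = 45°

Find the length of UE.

Step 1: By the law of cosines on triangle UXA: UA² = 6² + 5² − 2·6·5·cos(60°) = 31, so UA = √31.
Step 2: By the law of cosines on triangle UAE: UE² = √31² + 4² − 2·√31·4·cos(90°) = 47, so UE = √47.

Therefore, the length of UE = √47.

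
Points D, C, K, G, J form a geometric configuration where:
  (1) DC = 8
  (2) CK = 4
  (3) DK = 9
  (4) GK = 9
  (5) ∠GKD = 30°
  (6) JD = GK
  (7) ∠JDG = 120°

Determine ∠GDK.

Step 1: By the law of cosines on triangle DKG: DG² = 9² + 9² − 2·9·9·cos(30°) = 21.7, so DG ≈ 4.66.
Step 2: By the inverse law of cosines on triangle GDK: cos(∠GDK) = (4.66² + 9² − 9²) / (2·4.66·9) = 21.7/83.86 = 0.2588, so ∠GDK = 75°.

Therefore, the measure of angle ∠GDK = 75°.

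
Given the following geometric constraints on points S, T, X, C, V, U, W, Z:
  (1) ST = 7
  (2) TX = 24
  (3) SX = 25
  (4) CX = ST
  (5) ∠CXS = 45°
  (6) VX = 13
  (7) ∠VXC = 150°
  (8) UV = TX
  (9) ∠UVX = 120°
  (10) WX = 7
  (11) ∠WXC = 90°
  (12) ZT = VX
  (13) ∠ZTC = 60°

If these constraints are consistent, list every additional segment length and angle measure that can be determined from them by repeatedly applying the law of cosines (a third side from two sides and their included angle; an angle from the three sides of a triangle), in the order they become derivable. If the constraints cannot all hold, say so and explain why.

The constraints are consistent. Derivable facts, in order:
After 1 step:
- CV ≈ 19.38
- CW = 7·√2
- SC ≈ 20.65
- XU ≈ 32.51
- ∠STX = 90°
- ∠SXT = 16.26°
- ∠TSX = 73.74°
After 2 steps:
- ∠CSX = 13.87°
- ∠CVX = 10.4°
- ∠CWX = 45°
- ∠SCX = 121.13°
- ∠UXV = 39.74°
- ∠VCX = 19.6°
- ∠VUX = 20.26°
- ∠WCX = 45°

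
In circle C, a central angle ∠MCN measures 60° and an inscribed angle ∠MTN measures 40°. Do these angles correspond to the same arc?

By the inscribed angle theorem, the inscribed angle for a central angle of 60° should be 60° / 2 = 30°.
The given inscribed angle is 40°, which does not equal 30°.
Therefore, no, they do not correspond to the same arc.

No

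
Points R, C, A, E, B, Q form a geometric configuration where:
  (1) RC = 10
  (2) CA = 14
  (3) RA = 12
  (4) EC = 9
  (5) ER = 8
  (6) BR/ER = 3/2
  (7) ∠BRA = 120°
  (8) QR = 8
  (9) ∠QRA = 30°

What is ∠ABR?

From the given relations: BR = 3/2·ER = 3/2·8 = 12.
Step 1: By the law of cosines on triangle BRA: BA² = 12² + 12² − 2·12·12·cos(120°) = 432, so BA = 12·√3.
Step 2: By the inverse law of cosines on triangle ABR: cos(∠ABR) = ((12·√3)² + 12² − 12²) / (2·12·√3·12) = 432/498.83 = 0.866, so ∠ABR = 30°.

Therefore, the measure of angle ∠ABR = 30°.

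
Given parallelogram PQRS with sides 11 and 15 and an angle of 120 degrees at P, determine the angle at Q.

Opposite sides of a parallelogram are parallel, so consecutive angles form co-interior angles on a transversal.
Co-interior angles sum to 180°, giving angle Q = 180 - 120 = 60 degrees.

60 degrees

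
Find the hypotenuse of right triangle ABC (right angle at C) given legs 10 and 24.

In a right triangle, the square of the hypotenuse equals the sum of the squares of the two legs.
The legs are 10 and 24, so the hypotenuse = sqrt(100 + 576) = sqrt(676) = 26.

26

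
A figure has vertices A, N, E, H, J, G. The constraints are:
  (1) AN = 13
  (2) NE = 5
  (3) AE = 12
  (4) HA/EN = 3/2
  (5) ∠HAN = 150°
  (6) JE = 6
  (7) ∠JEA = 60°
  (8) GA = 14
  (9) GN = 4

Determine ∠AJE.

Step 1: By the law of cosines on triangle JEA: JA² = 6² + 12² − 2·6·12·cos(60°) = 108, so JA = 6·√3.
Step 2: By the inverse law of cosines on triangle AJE: cos(∠AJE) = ((6·√3)² + 6² − 12²) / (2·6·√3·6) = 0/124.71 = 0, so ∠AJE = 90°.

Therefore, the measure of angle ∠AJE = 90°.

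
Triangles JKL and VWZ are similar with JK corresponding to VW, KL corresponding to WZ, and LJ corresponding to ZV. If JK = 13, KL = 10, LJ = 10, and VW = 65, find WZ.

Since the triangles are similar, the ratio of corresponding sides is constant.
Scale factor k = VW / JK = 65 / 13 = 5
WZ = k * KL = 5 * 10 = 50

50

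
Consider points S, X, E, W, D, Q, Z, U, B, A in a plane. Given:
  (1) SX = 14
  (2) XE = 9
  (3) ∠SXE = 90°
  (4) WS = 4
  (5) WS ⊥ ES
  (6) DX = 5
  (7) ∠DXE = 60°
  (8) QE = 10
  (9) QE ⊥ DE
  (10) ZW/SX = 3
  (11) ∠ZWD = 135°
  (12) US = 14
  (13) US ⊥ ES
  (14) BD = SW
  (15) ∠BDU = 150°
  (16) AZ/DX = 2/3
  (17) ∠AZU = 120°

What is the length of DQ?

Step 1: By the law of cosines on triangle EXD: ED² = 9² + 5² − 2·9·5·cos(60°) = 61, so ED = √61.
Step 2: By the law of cosines on triangle DEQ: DQ² = √61² + 10² − 2·√61·10·cos(90°) = 161, so DQ = √161.

Therefore, the length of DQ = √161.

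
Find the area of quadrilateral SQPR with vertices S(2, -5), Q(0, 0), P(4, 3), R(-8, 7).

Using the Shoelace formula for a quadrilateral (vertices in order):
Area = (1/2)|sum of (x_i * y_(i+1) - x_(i+1) * y_i)|
Terms: (2*0 - 0*-5) = 0, (0*3 - 4*0) = 0, (4*7 - -8*3) = 52, (-8*-5 - 2*7) = 26
Sum = 78
Area = (1/2)(78) = 39

39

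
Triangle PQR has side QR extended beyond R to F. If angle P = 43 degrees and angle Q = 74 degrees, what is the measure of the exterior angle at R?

By the exterior angle theorem, an exterior angle of a triangle equals the sum of the two remote interior angles.
Exterior angle = angle P + angle Q
Exterior angle = 43 + 74 = 117 degrees

117 degrees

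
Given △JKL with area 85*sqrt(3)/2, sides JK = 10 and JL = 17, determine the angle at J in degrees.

From the SAS area formula Area = (1/2)ab sin(C), rearranging gives sin(C) = 2*Area/(ab).
sin(C) = 2 * 85*sqrt(3)/2 / (170) = sqrt(3)/2.
Therefore C = arcsin(sqrt(3)/2) = 60°.
Since sin(180° - C) = sin(C), the obtuse angle 120° gives the same area, so C = 60° or C = 120°.

60° or 120°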